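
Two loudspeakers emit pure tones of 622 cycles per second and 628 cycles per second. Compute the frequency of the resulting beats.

6 Hz

The beat frequency equals the magnitude of the frequency difference.
|622 − 628| = 6 Hz.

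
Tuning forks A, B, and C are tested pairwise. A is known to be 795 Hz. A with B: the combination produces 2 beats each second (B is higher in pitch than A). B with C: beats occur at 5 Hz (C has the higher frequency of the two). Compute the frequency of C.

B is above A, so f_B = 795 + 2 = 797 Hz.
C is above B, so f_C = 797 + 5 = 802 Hz.

802 Hz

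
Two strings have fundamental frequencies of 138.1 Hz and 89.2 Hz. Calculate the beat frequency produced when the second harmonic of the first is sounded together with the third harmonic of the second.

Second harmonic of the first: 2·138.1 = 276.2 Hz.
Third harmonic of the second: 3·89.2 = 267.6 Hz.
f_beat = |276.2 − 267.6| = 8.6 Hz.

8.6 Hz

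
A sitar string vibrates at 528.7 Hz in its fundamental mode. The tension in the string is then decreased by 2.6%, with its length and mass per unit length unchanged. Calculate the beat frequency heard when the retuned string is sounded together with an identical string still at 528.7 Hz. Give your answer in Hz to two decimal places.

6.92 Hz

For a string, f ∝ √T, so the new frequency is 528.7·√0.974 = 521.7816 Hz.
f_beat = |521.7816 − 528.7| = 6.92 Hz.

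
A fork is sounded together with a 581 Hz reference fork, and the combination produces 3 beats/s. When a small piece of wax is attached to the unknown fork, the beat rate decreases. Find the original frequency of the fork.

584 Hz

|f − 581| = 3, so the fork was at either 578 Hz or 584 Hz.
Loading a fork with wax lowers its frequency; the adjustment lowers the fork's frequency.
The beat rate fell, so the adjustment moved the fork toward 581 Hz — it must have started above the reference.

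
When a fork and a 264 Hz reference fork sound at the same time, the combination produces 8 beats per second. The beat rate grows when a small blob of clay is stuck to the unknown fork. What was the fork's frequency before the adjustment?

256 Hz

|f − 264| = 8, so the fork was at either 256 Hz or 272 Hz.
Adding mass to a fork lowers its frequency; the adjustment lowers the fork's frequency.
The beat rate rose, so the adjustment moved the fork further from 264 Hz — it was already below the reference.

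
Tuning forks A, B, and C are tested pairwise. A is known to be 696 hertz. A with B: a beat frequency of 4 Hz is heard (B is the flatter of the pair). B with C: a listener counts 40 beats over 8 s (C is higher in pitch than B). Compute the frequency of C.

697 Hz

B is below A, so f_B = 696 − 4 = 692 Hz.
B–C: Beat frequency = 40/8 = 5 Hz.
C is above B, so f_C = 692 + 5 = 697 Hz.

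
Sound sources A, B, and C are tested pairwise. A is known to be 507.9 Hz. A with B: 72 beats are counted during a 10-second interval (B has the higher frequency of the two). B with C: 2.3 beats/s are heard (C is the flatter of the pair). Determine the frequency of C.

A–B: Beat frequency = 72/10 = 7.2 Hz.
B is above A, so f_B = 507.9 + 7.2 = 515.1 Hz.
C is below B, so f_C = 515.1 − 2.3 = 512.8 Hz.

512.8 Hz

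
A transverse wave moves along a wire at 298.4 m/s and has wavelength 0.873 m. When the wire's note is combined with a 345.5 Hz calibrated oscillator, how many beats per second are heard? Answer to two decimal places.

Source frequency f = v/λ = 298.4/0.873 = 341.8099 Hz.
f_beat = |341.8099 − 345.5| = 3.69 Hz.

3.69 Hz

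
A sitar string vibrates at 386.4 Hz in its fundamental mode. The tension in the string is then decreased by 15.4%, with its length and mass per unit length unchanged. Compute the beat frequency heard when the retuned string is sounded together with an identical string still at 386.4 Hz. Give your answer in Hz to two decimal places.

31.00 Hz

For a string, f ∝ √T, so the new frequency is 386.4·√0.846 = 355.4040 Hz.
f_beat = |355.4040 − 386.4| = 31.00 Hz.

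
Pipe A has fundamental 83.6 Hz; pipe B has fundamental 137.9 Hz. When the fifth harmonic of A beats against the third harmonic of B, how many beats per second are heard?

Fifth harmonic of the first: 5·83.6 = 418.0 Hz.
Third harmonic of the second: 3·137.9 = 413.7 Hz.
f_beat = |418.0 − 413.7| = 4.3 Hz.

4.3 Hz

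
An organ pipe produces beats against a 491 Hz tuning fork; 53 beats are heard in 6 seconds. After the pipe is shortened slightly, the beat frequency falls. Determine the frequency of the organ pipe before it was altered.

Beat frequency = 53/6 = 8.8333 Hz.
|f − 491| = 8.8333, so the organ pipe was at either 482.1667 Hz or 499.8333 Hz.
A shorter pipe has a higher fundamental; the adjustment raises the organ pipe's frequency.
The beat rate fell, so the adjustment moved the organ pipe toward 491 Hz — it must have started below the reference.

482.1667 Hz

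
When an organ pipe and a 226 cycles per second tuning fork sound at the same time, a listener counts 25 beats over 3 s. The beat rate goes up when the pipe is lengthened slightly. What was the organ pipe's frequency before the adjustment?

Beat frequency = 25/3 = 8.3333 Hz.
|f − 226| = 8.3333, so the organ pipe was at either 217.6667 Hz or 234.3333 Hz.
A longer pipe has a lower fundamental; the adjustment lowers the organ pipe's frequency.
The beat rate rose, so the adjustment moved the organ pipe further from 226 Hz — it was already below the reference.

217.6667 Hz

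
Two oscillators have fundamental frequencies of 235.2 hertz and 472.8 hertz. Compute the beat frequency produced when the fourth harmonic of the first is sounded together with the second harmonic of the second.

Fourth harmonic of the first: 4·235.2 = 940.8 Hz.
Second harmonic of the second: 2·472.8 = 945.6 Hz.
f_beat = |940.8 − 945.6| = 4.8 Hz.

4.8 Hz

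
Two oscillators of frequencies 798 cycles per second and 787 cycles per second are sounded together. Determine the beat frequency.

f_beat = |f₁ − f₂|.
|798 − 787| = 11 Hz.

11 Hz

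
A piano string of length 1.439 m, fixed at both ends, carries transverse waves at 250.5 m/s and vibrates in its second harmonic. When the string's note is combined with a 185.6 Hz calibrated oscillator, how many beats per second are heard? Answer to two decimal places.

11.52 Hz

For a string fixed at both ends, f_n = n·v/(2L) = 2·250.5/(2·1.439) = 174.0792 Hz.
f_beat = |174.0792 − 185.6| = 11.52 Hz.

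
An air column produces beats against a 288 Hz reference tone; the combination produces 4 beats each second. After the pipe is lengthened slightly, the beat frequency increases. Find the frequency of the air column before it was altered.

|f − 288| = 4, so the air column was at either 284 Hz or 292 Hz.
A longer pipe has a lower fundamental; the adjustment lowers the air column's frequency.
The beat rate rose, so the adjustment moved the air column further from 288 Hz — it was already below the reference.

284 Hz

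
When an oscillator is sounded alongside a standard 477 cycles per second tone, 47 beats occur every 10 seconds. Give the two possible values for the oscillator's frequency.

472.3 Hz or 481.7 Hz

Beat frequency = 47/10 = 4.7 Hz.
|f − 477| = 4.7, so f = 477 ± 4.7.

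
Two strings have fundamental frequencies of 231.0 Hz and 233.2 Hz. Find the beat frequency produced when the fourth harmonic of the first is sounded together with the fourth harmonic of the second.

8.8 Hz

Fourth harmonic of the first: 4·231.0 = 924.0 Hz.
Fourth harmonic of the second: 4·233.2 = 932.8 Hz.
f_beat = |924.0 − 932.8| = 8.8 Hz.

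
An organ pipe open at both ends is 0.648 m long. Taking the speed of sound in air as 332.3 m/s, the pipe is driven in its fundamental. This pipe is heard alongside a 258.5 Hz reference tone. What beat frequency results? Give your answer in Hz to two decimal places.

2.10 Hz

Open pipe: f_n = n·v/(2L) = 1·332.3/(2·0.648) = 256.4043 Hz.
f_beat = |256.4043 − 258.5| = 2.10 Hz.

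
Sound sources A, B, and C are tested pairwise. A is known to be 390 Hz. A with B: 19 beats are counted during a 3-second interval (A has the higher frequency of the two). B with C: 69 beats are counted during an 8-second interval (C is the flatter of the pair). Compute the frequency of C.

375.0417 Hz

A–B: Beat frequency = 19/3 = 6.3333 Hz.
B is below A, so f_B = 390 − 6.3333 = 383.6667 Hz.
B–C: Beat frequency = 69/8 = 8.625 Hz.
C is below B, so f_C = 383.6667 − 8.625 = 375.0417 Hz.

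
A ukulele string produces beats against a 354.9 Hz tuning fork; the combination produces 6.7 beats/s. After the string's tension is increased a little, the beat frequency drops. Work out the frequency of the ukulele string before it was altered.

348.2 Hz

|f − 354.9| = 6.7, so the ukulele string was at either 348.2 Hz or 361.6 Hz.
Higher tension means higher frequency; the adjustment raises the ukulele string's frequency.
The beat rate fell, so the adjustment moved the ukulele string toward 354.9 Hz — it must have started below the reference.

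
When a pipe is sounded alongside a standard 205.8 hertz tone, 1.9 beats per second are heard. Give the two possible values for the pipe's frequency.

|f − 205.8| = 1.9, so f = 205.8 ± 1.9.

203.9 Hz or 207.7 Hz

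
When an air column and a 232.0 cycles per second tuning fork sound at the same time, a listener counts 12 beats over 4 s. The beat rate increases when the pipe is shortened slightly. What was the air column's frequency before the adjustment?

Beat frequency = 12/4 = 3 Hz.
|f − 232.0| = 3, so the air column was at either 229 Hz or 235 Hz.
A shorter pipe has a higher fundamental; the adjustment raises the air column's frequency.
The beat rate rose, so the adjustment moved the air column further from 232.0 Hz — it was already above the reference.

235 Hz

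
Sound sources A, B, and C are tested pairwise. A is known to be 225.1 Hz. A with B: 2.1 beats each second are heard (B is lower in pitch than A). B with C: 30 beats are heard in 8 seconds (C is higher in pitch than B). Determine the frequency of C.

B is below A, so f_B = 225.1 − 2.1 = 223 Hz.
B–C: Beat frequency = 30/8 = 3.75 Hz.
C is above B, so f_C = 223 + 3.75 = 226.75 Hz.

226.75 Hz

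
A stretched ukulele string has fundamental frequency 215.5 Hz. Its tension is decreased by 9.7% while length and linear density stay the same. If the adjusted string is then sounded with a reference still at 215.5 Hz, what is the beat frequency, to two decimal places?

10.72 Hz

For a string, f ∝ √T, so the new frequency is 215.5·√0.903 = 204.7817 Hz.
f_beat = |204.7817 − 215.5| = 10.72 Hz.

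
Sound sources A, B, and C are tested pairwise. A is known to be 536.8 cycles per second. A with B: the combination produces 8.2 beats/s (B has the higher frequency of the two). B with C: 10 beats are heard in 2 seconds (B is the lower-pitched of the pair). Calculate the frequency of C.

B is above A, so f_B = 536.8 + 8.2 = 545 Hz.
B–C: Beat frequency = 10/2 = 5 Hz.
C is above B, so f_C = 545 + 5 = 550 Hz.

550 Hz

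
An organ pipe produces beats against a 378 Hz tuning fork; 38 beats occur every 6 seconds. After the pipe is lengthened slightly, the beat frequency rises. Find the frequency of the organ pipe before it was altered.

Beat frequency = 38/6 = 6.3333 Hz.
|f − 378| = 6.3333, so the organ pipe was at either 371.6667 Hz or 384.3333 Hz.
A longer pipe has a lower fundamental; the adjustment lowers the organ pipe's frequency.
The beat rate rose, so the adjustment moved the organ pipe further from 378 Hz — it was already below the reference.

371.6667 Hz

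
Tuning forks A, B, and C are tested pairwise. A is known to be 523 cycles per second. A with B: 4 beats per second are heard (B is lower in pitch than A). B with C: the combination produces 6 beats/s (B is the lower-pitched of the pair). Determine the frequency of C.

B is below A, so f_B = 523 − 4 = 519 Hz.
C is above B, so f_C = 519 + 6 = 525 Hz.

525 Hz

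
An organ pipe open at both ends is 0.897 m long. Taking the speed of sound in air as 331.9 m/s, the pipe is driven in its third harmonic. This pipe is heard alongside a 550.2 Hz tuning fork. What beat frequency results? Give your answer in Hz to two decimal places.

4.82 Hz

Open pipe: f_n = n·v/(2L) = 3·331.9/(2·0.897) = 555.0167 Hz.
f_beat = |555.0167 − 550.2| = 4.82 Hz.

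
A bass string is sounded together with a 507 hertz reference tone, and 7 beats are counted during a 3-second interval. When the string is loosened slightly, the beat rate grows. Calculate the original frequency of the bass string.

504.6667 Hz

Beat frequency = 7/3 = 2.3333 Hz.
|f − 507| = 2.3333, so the bass string was at either 504.6667 Hz or 509.3333 Hz.
Reducing tension lowers a string's frequency; the adjustment lowers the bass string's frequency.
The beat rate rose, so the adjustment moved the bass string further from 507 Hz — it was already below the reference.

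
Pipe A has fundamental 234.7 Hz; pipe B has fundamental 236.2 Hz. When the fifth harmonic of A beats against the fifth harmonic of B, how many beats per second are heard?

Fifth harmonic of the first: 5·234.7 = 1173.5 Hz.
Fifth harmonic of the second: 5·236.2 = 1181.0 Hz.
f_beat = |1173.5 − 1181.0| = 7.5 Hz.

7.5 Hz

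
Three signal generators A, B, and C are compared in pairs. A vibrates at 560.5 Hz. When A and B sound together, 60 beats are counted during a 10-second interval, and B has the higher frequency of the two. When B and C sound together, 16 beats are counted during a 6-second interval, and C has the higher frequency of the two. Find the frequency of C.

A–B: Beat frequency = 60/10 = 6 Hz.
B is above A, so f_B = 560.5 + 6 = 566.5 Hz.
B–C: Beat frequency = 16/6 = 2.6667 Hz.
C is above B, so f_C = 566.5 + 2.6667 = 569.1667 Hz.

569.1667 Hz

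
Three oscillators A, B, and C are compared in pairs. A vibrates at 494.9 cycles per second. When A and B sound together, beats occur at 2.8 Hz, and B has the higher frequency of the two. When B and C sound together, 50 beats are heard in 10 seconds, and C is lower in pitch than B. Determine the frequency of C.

B is above A, so f_B = 494.9 + 2.8 = 497.7 Hz.
B–C: Beat frequency = 50/10 = 5 Hz.
C is below B, so f_C = 497.7 − 5 = 492.7 Hz.

492.7 Hz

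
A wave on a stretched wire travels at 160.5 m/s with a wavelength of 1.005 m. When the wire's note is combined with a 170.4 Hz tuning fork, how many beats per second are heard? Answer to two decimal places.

Source frequency f = v/λ = 160.5/1.005 = 159.7015 Hz.
f_beat = |159.7015 − 170.4| = 10.70 Hz.

10.70 Hz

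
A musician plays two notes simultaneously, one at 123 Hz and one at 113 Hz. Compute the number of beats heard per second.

10 Hz

Beats arise from superposition of two nearby frequencies; the beat rate is |f₁ − f₂|.
|123 − 113| = 10 Hz.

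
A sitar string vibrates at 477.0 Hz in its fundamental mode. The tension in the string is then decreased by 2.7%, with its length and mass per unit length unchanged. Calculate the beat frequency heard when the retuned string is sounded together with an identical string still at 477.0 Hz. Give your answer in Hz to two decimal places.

6.48 Hz

For a string, f ∝ √T, so the new frequency is 477.0·√0.973 = 470.5164 Hz.
f_beat = |470.5164 − 477.0| = 6.48 Hz.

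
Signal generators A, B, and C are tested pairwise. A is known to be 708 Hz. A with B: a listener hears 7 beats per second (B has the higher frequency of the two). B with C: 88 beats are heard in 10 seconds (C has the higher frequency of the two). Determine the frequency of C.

B is above A, so f_B = 708 + 7 = 715 Hz.
B–C: Beat frequency = 88/10 = 8.8 Hz.
C is above B, so f_C = 715 + 8.8 = 723.8 Hz.

723.8 Hz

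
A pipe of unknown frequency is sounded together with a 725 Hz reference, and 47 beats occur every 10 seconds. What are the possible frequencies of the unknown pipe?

Beat frequency = 47/10 = 4.7 Hz.
|f − 725| = 4.7, so f = 725 ± 4.7.

720.3 Hz or 729.7 Hz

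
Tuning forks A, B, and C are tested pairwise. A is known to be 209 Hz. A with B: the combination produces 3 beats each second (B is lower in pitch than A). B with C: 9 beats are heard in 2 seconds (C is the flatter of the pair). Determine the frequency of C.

B is below A, so f_B = 209 − 3 = 206 Hz.
B–C: Beat frequency = 9/2 = 4.5 Hz.
C is below B, so f_C = 206 − 4.5 = 201.5 Hz.

201.5 Hz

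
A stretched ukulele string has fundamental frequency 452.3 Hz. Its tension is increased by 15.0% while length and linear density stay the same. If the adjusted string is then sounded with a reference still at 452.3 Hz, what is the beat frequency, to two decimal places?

For a string, f ∝ √T, so the new frequency is 452.3·√1.150 = 485.0377 Hz.
f_beat = |485.0377 − 452.3| = 32.74 Hz.

32.74 Hz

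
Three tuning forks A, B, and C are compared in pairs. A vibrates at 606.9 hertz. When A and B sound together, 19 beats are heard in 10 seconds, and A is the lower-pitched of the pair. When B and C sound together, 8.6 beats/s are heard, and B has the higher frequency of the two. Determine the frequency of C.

600.2 Hz

A–B: Beat frequency = 19/10 = 1.9 Hz.
B is above A, so f_B = 606.9 + 1.9 = 608.8 Hz.
C is below B, so f_C = 608.8 − 8.6 = 600.2 Hz.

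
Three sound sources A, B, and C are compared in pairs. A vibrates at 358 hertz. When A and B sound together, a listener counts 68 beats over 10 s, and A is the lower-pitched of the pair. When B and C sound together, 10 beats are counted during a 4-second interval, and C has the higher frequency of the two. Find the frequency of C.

A–B: Beat frequency = 68/10 = 6.8 Hz.
B is above A, so f_B = 358 + 6.8 = 364.8 Hz.
B–C: Beat frequency = 10/4 = 2.5 Hz.
C is above B, so f_C = 364.8 + 2.5 = 367.3 Hz.

367.3 Hz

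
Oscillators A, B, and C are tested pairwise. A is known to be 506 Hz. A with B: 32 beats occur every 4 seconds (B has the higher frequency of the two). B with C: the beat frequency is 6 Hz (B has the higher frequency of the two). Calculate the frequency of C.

A–B: Beat frequency = 32/4 = 8 Hz.
B is above A, so f_B = 506 + 8 = 514 Hz.
C is below B, so f_C = 514 − 6 = 508 Hz.

508 Hz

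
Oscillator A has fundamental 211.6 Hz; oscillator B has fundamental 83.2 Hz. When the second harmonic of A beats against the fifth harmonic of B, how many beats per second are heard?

7.2 Hz

Second harmonic of the first: 2·211.6 = 423.2 Hz.
Fifth harmonic of the second: 5·83.2 = 416.0 Hz.
f_beat = |423.2 − 416.0| = 7.2 Hz.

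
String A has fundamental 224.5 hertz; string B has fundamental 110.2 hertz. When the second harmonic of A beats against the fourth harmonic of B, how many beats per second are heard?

8.2 Hz

Second harmonic of the first: 2·224.5 = 449.0 Hz.
Fourth harmonic of the second: 4·110.2 = 440.8 Hz.
f_beat = |449.0 − 440.8| = 8.2 Hz.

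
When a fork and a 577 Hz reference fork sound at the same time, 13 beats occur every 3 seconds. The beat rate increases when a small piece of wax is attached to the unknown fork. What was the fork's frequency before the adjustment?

572.6667 Hz

Beat frequency = 13/3 = 4.3333 Hz.
|f − 577| = 4.3333, so the fork was at either 572.6667 Hz or 581.3333 Hz.
Loading a fork with wax lowers its frequency; the adjustment lowers the fork's frequency.
The beat rate rose, so the adjustment moved the fork further from 577 Hz — it was already below the reference.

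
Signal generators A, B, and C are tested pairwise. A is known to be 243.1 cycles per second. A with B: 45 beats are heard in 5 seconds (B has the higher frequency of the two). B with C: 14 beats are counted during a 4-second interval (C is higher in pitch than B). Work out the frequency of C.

255.6 Hz

A–B: Beat frequency = 45/5 = 9 Hz.
B is above A, so f_B = 243.1 + 9 = 252.1 Hz.
B–C: Beat frequency = 14/4 = 3.5 Hz.
C is above B, so f_C = 252.1 + 3.5 = 255.6 Hz.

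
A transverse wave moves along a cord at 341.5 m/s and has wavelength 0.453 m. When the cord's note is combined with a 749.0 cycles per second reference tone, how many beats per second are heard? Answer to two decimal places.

Source frequency f = v/λ = 341.5/0.453 = 753.8631 Hz.
f_beat = |753.8631 − 749.0| = 4.86 Hz.

4.86 Hz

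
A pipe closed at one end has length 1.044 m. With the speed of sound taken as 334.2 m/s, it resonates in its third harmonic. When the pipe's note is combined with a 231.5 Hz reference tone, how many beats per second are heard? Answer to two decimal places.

8.59 Hz

Closed pipe (odd harmonics): f_n = n·v/(4L) = 3·334.2/(4·1.044) = 240.0862 Hz.
f_beat = |240.0862 − 231.5| = 8.59 Hz.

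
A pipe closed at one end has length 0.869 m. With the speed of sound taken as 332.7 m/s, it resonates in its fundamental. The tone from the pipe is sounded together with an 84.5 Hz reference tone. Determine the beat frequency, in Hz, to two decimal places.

Closed pipe (odd harmonics): f_n = n·v/(4L) = 1·332.7/(4·0.869) = 95.7135 Hz.
f_beat = |95.7135 − 84.5| = 11.21 Hz.

11.21 Hz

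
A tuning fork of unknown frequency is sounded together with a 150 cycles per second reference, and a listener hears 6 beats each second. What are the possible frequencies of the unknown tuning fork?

144 Hz or 156 Hz

|f − 150| = 6, so f = 150 ± 6.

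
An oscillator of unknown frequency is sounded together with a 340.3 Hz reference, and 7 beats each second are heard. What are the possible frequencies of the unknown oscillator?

|f − 340.3| = 7, so f = 340.3 ± 7.

333.3 Hz or 347.3 Hz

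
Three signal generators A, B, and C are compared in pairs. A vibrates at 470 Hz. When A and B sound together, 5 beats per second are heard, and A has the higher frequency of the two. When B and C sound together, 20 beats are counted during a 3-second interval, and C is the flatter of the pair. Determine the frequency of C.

B is below A, so f_B = 470 − 5 = 465 Hz.
B–C: Beat frequency = 20/3 = 6.6667 Hz.
C is below B, so f_C = 465 − 6.6667 = 458.3333 Hz.

458.3333 Hz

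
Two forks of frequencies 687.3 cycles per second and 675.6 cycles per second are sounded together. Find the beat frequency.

Beats arise from superposition of two nearby frequencies; the beat rate is |f₁ − f₂|.
|687.3 − 675.6| = 11.7 Hz.

11.7 Hz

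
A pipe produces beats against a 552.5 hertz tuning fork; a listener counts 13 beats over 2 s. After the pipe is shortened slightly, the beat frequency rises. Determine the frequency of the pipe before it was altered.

Beat frequency = 13/2 = 6.5 Hz.
|f − 552.5| = 6.5, so the pipe was at either 546 Hz or 559 Hz.
A shorter pipe has a higher fundamental; the adjustment raises the pipe's frequency.
The beat rate rose, so the adjustment moved the pipe further from 552.5 Hz — it was already above the reference.

559 Hz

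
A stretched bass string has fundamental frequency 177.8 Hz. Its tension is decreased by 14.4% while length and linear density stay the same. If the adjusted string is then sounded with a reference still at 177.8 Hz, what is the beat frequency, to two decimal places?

For a string, f ∝ √T, so the new frequency is 177.8·√0.856 = 164.5010 Hz.
f_beat = |164.5010 − 177.8| = 13.30 Hz.

13.30 Hz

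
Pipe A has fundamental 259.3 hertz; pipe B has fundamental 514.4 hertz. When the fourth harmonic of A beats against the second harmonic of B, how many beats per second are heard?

Fourth harmonic of the first: 4·259.3 = 1037.2 Hz.
Second harmonic of the second: 2·514.4 = 1028.8 Hz.
f_beat = |1037.2 − 1028.8| = 8.4 Hz.

8.4 Hz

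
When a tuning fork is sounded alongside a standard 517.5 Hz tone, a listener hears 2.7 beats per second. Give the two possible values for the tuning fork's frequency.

|f − 517.5| = 2.7, so f = 517.5 ± 2.7.

514.8 Hz or 520.2 Hz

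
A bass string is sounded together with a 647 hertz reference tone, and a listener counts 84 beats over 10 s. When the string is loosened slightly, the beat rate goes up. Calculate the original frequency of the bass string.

Beat frequency = 84/10 = 8.4 Hz.
|f − 647| = 8.4, so the bass string was at either 638.6 Hz or 655.4 Hz.
Reducing tension lowers a string's frequency; the adjustment lowers the bass string's frequency.
The beat rate rose, so the adjustment moved the bass string further from 647 Hz — it was already below the reference.

638.6 Hz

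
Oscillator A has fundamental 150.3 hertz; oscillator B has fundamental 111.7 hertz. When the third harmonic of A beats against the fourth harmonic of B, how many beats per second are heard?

Third harmonic of the first: 3·150.3 = 450.9 Hz.
Fourth harmonic of the second: 4·111.7 = 446.8 Hz.
f_beat = |450.9 − 446.8| = 4.1 Hz.

4.1 Hz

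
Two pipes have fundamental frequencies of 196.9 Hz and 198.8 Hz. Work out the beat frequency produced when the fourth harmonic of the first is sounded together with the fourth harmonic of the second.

7.6 Hz

Fourth harmonic of the first: 4·196.9 = 787.6 Hz.
Fourth harmonic of the second: 4·198.8 = 795.2 Hz.
f_beat = |787.6 − 795.2| = 7.6 Hz.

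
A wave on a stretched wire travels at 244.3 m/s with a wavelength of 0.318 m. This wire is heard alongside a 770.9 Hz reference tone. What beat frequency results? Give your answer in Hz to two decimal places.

2.66 Hz

Source frequency f = v/λ = 244.3/0.318 = 768.2390 Hz.
f_beat = |768.2390 − 770.9| = 2.66 Hz.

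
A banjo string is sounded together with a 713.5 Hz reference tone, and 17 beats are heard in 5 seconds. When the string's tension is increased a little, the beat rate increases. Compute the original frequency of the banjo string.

716.9 Hz

Beat frequency = 17/5 = 3.4 Hz.
|f − 713.5| = 3.4, so the banjo string was at either 710.1 Hz or 716.9 Hz.
Higher tension means higher frequency; the adjustment raises the banjo string's frequency.
The beat rate rose, so the adjustment moved the banjo string further from 713.5 Hz — it was already above the reference.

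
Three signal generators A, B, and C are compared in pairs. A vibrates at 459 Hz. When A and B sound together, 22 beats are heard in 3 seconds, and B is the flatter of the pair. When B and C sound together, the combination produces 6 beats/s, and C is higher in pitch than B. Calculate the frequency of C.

A–B: Beat frequency = 22/3 = 7.3333 Hz.
B is below A, so f_B = 459 − 7.3333 = 451.6667 Hz.
C is above B, so f_C = 451.6667 + 6 = 457.6667 Hz.

457.6667 Hz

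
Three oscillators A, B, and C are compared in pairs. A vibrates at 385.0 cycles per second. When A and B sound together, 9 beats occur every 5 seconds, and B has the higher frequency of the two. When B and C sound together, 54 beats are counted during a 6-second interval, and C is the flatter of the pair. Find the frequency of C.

377.8 Hz

A–B: Beat frequency = 9/5 = 1.8 Hz.
B is above A, so f_B = 385.0 + 1.8 = 386.8 Hz.
B–C: Beat frequency = 54/6 = 9 Hz.
C is below B, so f_C = 386.8 − 9 = 377.8 Hz.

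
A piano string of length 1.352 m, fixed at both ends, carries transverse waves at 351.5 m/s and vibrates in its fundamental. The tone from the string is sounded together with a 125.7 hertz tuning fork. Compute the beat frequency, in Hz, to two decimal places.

For a string fixed at both ends, f_n = n·v/(2L) = 1·351.5/(2·1.352) = 129.9926 Hz.
f_beat = |129.9926 − 125.7| = 4.29 Hz.

4.29 Hz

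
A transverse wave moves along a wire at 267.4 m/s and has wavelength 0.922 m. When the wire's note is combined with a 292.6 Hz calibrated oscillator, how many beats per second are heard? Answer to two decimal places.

Source frequency f = v/λ = 267.4/0.922 = 290.0217 Hz.
f_beat = |290.0217 − 292.6| = 2.58 Hz.

2.58 Hz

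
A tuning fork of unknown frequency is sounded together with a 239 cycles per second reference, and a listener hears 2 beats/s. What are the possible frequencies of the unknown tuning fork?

237 Hz or 241 Hz

|f − 239| = 2, so f = 239 ± 2.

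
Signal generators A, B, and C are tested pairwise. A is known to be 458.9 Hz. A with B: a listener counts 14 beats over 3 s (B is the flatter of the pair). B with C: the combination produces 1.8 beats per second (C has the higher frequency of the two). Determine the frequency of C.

A–B: Beat frequency = 14/3 = 4.6667 Hz.
B is below A, so f_B = 458.9 − 4.6667 = 454.2333 Hz.
C is above B, so f_C = 454.2333 + 1.8 = 456.0333 Hz.

456.0333 Hz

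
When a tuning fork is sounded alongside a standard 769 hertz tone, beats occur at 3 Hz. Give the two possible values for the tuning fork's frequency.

766 Hz or 772 Hz

|f − 769| = 3, so f = 769 ± 3.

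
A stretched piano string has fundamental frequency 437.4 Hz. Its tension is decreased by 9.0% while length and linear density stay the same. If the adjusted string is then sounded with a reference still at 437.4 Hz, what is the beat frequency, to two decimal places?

20.15 Hz

For a string, f ∝ √T, so the new frequency is 437.4·√0.910 = 417.2530 Hz.
f_beat = |417.2530 − 437.4| = 20.15 Hz.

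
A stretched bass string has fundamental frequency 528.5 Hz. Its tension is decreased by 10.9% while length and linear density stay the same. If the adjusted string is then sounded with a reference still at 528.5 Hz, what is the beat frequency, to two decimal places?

29.63 Hz

For a string, f ∝ √T, so the new frequency is 528.5·√0.891 = 498.8659 Hz.
f_beat = |498.8659 − 528.5| = 29.63 Hz.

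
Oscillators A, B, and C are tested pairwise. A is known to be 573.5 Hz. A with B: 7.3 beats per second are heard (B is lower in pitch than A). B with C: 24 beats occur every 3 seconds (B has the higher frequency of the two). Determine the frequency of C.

558.2 Hz

B is below A, so f_B = 573.5 − 7.3 = 566.2 Hz.
B–C: Beat frequency = 24/3 = 8 Hz.
C is below B, so f_C = 566.2 − 8 = 558.2 Hz.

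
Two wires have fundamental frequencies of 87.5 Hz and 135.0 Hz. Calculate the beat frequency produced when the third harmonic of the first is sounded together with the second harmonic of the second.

7.5 Hz

Third harmonic of the first: 3·87.5 = 262.5 Hz.
Second harmonic of the second: 2·135.0 = 270.0 Hz.
f_beat = |262.5 − 270.0| = 7.5 Hz.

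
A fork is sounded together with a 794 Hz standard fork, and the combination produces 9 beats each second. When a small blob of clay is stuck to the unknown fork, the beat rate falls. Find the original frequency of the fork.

803 Hz

|f − 794| = 9, so the fork was at either 785 Hz or 803 Hz.
Adding mass to a fork lowers its frequency; the adjustment lowers the fork's frequency.
The beat rate fell, so the adjustment moved the fork toward 794 Hz — it must have started above the reference.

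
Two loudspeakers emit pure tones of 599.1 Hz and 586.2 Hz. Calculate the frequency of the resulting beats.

f_beat = |f₁ − f₂|.
|599.1 − 586.2| = 12.9 Hz.

12.9 Hz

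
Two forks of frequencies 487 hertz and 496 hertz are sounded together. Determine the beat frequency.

9 Hz

f_beat = |f₁ − f₂|.
|487 − 496| = 9 Hz.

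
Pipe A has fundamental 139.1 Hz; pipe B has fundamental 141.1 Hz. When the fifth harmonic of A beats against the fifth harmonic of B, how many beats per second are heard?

Fifth harmonic of the first: 5·139.1 = 695.5 Hz.
Fifth harmonic of the second: 5·141.1 = 705.5 Hz.
f_beat = |695.5 − 705.5| = 10.0 Hz.

10.0 Hz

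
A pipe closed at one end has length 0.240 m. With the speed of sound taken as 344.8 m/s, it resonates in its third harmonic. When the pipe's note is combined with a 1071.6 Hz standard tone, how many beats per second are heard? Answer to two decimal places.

5.90 Hz

Closed pipe (odd harmonics): f_n = n·v/(4L) = 3·344.8/(4·0.240) = 1077.5000 Hz.
f_beat = |1077.5000 − 1071.6| = 5.90 Hz.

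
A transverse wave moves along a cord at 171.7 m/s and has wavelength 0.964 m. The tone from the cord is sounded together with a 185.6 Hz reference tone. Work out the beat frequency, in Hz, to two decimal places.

7.49 Hz

Source frequency f = v/λ = 171.7/0.964 = 178.1120 Hz.
f_beat = |178.1120 − 185.6| = 7.49 Hz.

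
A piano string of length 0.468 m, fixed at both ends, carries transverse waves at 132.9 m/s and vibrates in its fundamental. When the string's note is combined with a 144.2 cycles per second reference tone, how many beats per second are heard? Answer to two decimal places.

2.21 Hz

For a string fixed at both ends, f_n = n·v/(2L) = 1·132.9/(2·0.468) = 141.9872 Hz.
f_beat = |141.9872 − 144.2| = 2.21 Hz.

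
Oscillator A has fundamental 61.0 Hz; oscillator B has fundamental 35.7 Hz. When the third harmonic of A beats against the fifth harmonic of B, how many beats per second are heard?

Third harmonic of the first: 3·61.0 = 183.0 Hz.
Fifth harmonic of the second: 5·35.7 = 178.5 Hz.
f_beat = |183.0 − 178.5| = 4.5 Hz.

4.5 Hz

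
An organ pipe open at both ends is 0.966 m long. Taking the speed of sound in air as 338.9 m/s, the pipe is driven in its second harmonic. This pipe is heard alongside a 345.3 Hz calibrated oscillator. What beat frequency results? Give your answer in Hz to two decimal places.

Open pipe: f_n = n·v/(2L) = 2·338.9/(2·0.966) = 350.8282 Hz.
f_beat = |350.8282 − 345.3| = 5.53 Hz.

5.53 Hz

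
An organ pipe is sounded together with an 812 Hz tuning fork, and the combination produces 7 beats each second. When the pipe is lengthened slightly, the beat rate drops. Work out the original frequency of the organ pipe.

819 Hz

|f − 812| = 7, so the organ pipe was at either 805 Hz or 819 Hz.
A longer pipe has a lower fundamental; the adjustment lowers the organ pipe's frequency.
The beat rate fell, so the adjustment moved the organ pipe toward 812 Hz — it must have started above the reference.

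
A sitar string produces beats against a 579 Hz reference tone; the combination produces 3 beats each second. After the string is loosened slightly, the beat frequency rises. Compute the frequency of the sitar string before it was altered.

576 Hz

|f − 579| = 3, so the sitar string was at either 576 Hz or 582 Hz.
Reducing tension lowers a string's frequency; the adjustment lowers the sitar string's frequency.
The beat rate rose, so the adjustment moved the sitar string further from 579 Hz — it was already below the reference.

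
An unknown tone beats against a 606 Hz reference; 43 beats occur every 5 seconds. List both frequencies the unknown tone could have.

Beat frequency = 43/5 = 8.6 Hz.
|f − 606| = 8.6, so f = 606 ± 8.6.

597.4 Hz or 614.6 Hz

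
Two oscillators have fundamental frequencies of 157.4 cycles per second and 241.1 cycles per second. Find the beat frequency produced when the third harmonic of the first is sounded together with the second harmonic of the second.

Third harmonic of the first: 3·157.4 = 472.2 Hz.
Second harmonic of the second: 2·241.1 = 482.2 Hz.
f_beat = |472.2 − 482.2| = 10.0 Hz.

10.0 Hz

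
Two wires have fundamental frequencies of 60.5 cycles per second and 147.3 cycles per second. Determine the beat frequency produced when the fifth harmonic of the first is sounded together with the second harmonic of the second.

7.9 Hz

Fifth harmonic of the first: 5·60.5 = 302.5 Hz.
Second harmonic of the second: 2·147.3 = 294.6 Hz.
f_beat = |302.5 − 294.6| = 7.9 Hz.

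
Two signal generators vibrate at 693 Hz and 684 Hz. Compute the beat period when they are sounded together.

0.111 s

f_beat = |693 − 684| = 9 Hz.
Beat period T = 1 / f_beat = 1 / 9 s.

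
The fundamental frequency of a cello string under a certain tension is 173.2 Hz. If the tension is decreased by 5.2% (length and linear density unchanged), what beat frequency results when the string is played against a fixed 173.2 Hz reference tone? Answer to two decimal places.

For a string, f ∝ √T, so the new frequency is 173.2·√0.948 = 168.6367 Hz.
f_beat = |168.6367 − 173.2| = 4.56 Hz.

4.56 Hz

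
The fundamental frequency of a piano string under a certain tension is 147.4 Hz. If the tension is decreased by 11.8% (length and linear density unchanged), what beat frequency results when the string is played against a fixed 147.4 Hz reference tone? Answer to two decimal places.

8.97 Hz

For a string, f ∝ √T, so the new frequency is 147.4·√0.882 = 138.4305 Hz.
f_beat = |138.4305 − 147.4| = 8.97 Hz.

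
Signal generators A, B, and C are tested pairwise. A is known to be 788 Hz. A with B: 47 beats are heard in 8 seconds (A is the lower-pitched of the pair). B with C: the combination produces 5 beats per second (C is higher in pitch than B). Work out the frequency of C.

A–B: Beat frequency = 47/8 = 5.875 Hz.
B is above A, so f_B = 788 + 5.875 = 793.875 Hz.
C is above B, so f_C = 793.875 + 5 = 798.875 Hz.

798.875 Hz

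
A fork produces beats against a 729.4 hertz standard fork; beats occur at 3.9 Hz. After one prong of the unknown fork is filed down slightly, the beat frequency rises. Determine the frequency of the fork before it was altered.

|f − 729.4| = 3.9, so the fork was at either 725.5 Hz or 733.3 Hz.
Filing a prong removes mass and raises the fork's frequency; the adjustment raises the fork's frequency.
The beat rate rose, so the adjustment moved the fork further from 729.4 Hz — it was already above the reference.

733.3 Hz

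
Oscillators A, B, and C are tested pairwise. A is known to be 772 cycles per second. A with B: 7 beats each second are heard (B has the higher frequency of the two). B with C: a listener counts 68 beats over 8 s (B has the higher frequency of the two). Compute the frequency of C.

B is above A, so f_B = 772 + 7 = 779 Hz.
B–C: Beat frequency = 68/8 = 8.5 Hz.
C is below B, so f_C = 779 − 8.5 = 770.5 Hz.

770.5 Hz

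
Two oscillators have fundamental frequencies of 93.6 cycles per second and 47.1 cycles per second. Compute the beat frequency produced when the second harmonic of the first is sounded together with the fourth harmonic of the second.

1.2 Hz

Second harmonic of the first: 2·93.6 = 187.2 Hz.
Fourth harmonic of the second: 4·47.1 = 188.4 Hz.
f_beat = |187.2 − 188.4| = 1.2 Hz.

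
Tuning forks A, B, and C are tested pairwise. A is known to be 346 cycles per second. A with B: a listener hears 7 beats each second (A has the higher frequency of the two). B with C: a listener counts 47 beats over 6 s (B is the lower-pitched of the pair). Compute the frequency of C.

B is below A, so f_B = 346 − 7 = 339 Hz.
B–C: Beat frequency = 47/6 = 7.8333 Hz.
C is above B, so f_C = 339 + 7.8333 = 346.8333 Hz.

346.8333 Hz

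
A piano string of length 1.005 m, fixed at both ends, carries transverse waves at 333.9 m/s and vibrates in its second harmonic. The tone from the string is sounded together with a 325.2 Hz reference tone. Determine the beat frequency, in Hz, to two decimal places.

For a string fixed at both ends, f_n = n·v/(2L) = 2·333.9/(2·1.005) = 332.2388 Hz.
f_beat = |332.2388 − 325.2| = 7.04 Hz.

7.04 Hz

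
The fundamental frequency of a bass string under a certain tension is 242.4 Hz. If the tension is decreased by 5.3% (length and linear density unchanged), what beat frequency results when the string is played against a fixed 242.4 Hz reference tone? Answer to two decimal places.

6.51 Hz

For a string, f ∝ √T, so the new frequency is 242.4·√0.947 = 235.8890 Hz.
f_beat = |235.8890 − 242.4| = 6.51 Hz.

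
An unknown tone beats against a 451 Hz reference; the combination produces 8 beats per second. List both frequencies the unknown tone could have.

|f − 451| = 8, so f = 451 ± 8.

443 Hz or 459 Hz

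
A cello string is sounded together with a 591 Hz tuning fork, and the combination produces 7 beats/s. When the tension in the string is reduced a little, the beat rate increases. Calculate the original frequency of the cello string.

|f − 591| = 7, so the cello string was at either 584 Hz or 598 Hz.
Lower tension means lower frequency; the adjustment lowers the cello string's frequency.
The beat rate rose, so the adjustment moved the cello string further from 591 Hz — it was already below the reference.

584 Hz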